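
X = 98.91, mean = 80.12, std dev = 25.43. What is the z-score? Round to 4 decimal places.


z = (X - mu) / sigma
X - mu = 98.91 - 80.12 = 18.79
z = 18.79 / 25.43 = 1879/2543 ≈ 0.738891

0.7389


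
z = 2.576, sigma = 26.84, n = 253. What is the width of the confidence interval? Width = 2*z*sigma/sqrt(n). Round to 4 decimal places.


width = 2*z*sigma/sqrt(n)
2*z*sigma = 2 * 2.576 * 26.84 = 138.27968
sqrt(253) ≈ 15.905974
width = 138.27968 / 15.905974 ≈ 8.693569

8.6936


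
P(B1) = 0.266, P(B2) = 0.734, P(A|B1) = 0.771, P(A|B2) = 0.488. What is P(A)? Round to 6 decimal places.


P(A) = P(A|B1)*P(B1) + P(A|B2)*P(B2)
P(A|B1)*P(B1) = 0.771 * 0.266 = 0.205086
P(A|B2)*P(B2) = 0.488 * 0.734 = 0.358192
P(A) = 0.205086 + 0.358192 = 0.563278

0.563278


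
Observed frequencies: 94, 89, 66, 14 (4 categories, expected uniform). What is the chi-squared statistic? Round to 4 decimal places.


chi2 = sum((O-E)^2/E), E = total/4
total = 263, E = 263/4 = 65.75
(94 - 65.75)^2 / 65.75 = 798.0625 / 65.75 = 12769/1052 ≈ 12.137833
(89 - 65.75)^2 / 65.75 = 540.5625 / 65.75 = 8649/1052 ≈ 8.221483
(66 - 65.75)^2 / 65.75 = 0.0625 / 65.75 = 1/1052 ≈ 0.000951
(14 - 65.75)^2 / 65.75 = 2678.0625 / 65.75 = 42849/1052 ≈ 40.730989
chi2 = 16067/263 ≈ 61.091255

61.0913


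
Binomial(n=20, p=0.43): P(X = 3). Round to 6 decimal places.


P = C(n,k) * p^k * (1-p)^(n-k)
C(20,3) = 1140
p^k = 0.43^3 = 0.079507
(1-p)^(n-k) = 0.57^17 ≈ 0.00007077381
P = 1140 * 0.079507 * 0.00007077381 ≈ 0.006415

0.006415


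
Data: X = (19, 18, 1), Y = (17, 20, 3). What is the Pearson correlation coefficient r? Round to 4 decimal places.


r = sum((xi-xbar)(yi-ybar)) / sqrt(sum((xi-xbar)^2) * sum((yi-ybar)^2))
n = 3, xbar = 38/3 ≈ 12.666667, ybar = 40/3 ≈ 13.333333
Sxy = sum((xi-xbar)(yi-ybar)) = 538/3 ≈ 179.333333
Sxx = sum((xi-xbar)^2) = 614/3 ≈ 204.666667
Syy = sum((yi-ybar)^2) = 494/3 ≈ 164.666667
sqrt(Sxx*Syy) ≈ 183.580440
r = Sxy / sqrt(Sxx*Syy) = 179.333333 / 183.580440 ≈ 0.976865

0.9769


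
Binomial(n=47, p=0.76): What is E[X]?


E[X] = n*p = 47 * 0.76 = 35.72

35.72


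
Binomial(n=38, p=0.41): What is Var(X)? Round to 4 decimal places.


Var = n*p*(1-p) = 38 * 0.41 * 0.59 = 9.1922

9.1922


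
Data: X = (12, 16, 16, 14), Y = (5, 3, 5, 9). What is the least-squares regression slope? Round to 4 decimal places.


b = sum((xi-xbar)(yi-ybar)) / sum((xi-xbar)^2)
n = 4, xbar = 58/4 = 14.5, ybar = 22/4 = 5.5
Sxy = sum((xi-xbar)(yi-ybar)) = -5
Sxx = sum((xi-xbar)^2) = 11
b = Sxy / Sxx = -5/11 ≈ -0.454545

-0.4545


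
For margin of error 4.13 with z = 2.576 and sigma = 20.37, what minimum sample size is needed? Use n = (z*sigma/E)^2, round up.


z*sigma/E = 2.576 * 20.37 / 4.13 = 93702/7375 ≈ 12.705356
(z*sigma/E)^2 ≈ 161.426069
round up: n = 162

162


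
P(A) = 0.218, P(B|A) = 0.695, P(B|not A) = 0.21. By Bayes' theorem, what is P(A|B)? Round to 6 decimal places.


P(A|B) = P(B|A)*P(A) / P(B), P(B) = P(B|A)*P(A) + P(B|not A)*P(not A)
P(B|A)*P(A) = 0.695 * 0.218 = 0.15151
P(B|not A)*P(not A) = 0.21 * 0.782 = 0.16422
P(B) = 0.15151 + 0.16422 = 0.31573
P(A|B) = 0.15151 / 0.31573 ≈ 0.47987204

0.479872


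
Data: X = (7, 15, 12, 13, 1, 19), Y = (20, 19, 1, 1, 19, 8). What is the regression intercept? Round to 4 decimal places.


a = ybar - b*xbar, where b = sum((xi-xbar)(yi-ybar)) / sum((xi-xbar)^2)
n = 6, xbar = 67/6 ≈ 11.166667, ybar = 68/6 = 34/3 ≈ 11.333333
Sxy = sum((xi-xbar)(yi-ybar)) = -415/3 ≈ -138.333333
Sxx = sum((xi-xbar)^2) = 1205/6 ≈ 200.833333
b = Sxy / Sxx = -166/241 ≈ -0.688797
a = 11.333333 - (-0.688797) * 11.166667 = 4585/241 ≈ 19.024896

19.0249


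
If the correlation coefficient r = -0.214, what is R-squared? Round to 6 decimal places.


R^2 = r^2 = (-0.214)^2 = 0.045796

0.045796


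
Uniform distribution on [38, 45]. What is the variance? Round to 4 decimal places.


Var = (b-a)^2 / 12
(b-a)^2 = (45 - 38)^2 = 49
Var = 49/12 ≈ 4.083333

4.0833


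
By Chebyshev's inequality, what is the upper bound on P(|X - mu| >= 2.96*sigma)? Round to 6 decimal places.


P <= 1/k^2
k^2 = 2.96^2 = 8.7616
1/k^2 = 1 / 8.7616 = 625/5476 ≈ 0.11413440

0.114134


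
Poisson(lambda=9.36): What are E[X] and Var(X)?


E[X] = Var(X) = lambda = 9.36

9.36, 9.36


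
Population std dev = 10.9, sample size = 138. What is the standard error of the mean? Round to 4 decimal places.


SE = sigma / sqrt(n)
sqrt(138) ≈ 11.747340
SE = 10.9 / 11.747340 ≈ 0.927870

0.9279


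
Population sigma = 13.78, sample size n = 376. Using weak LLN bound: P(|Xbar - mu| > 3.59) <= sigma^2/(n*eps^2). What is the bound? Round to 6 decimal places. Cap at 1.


bound = min(1, sigma^2/(n*eps^2))
sigma^2 = 13.78^2 = 189.8884
n*eps^2 = 376 * 3.59^2 = 376 * 12.8881 = 4845.9256
sigma^2/(n*eps^2) = 189.8884 / 4845.9256 ≈ 0.03918517

0.039185


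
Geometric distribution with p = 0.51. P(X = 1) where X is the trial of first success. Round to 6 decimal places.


P = (1-p)^(k-1) * p
(1-p)^(k-1) = 0.49^0 = 1
P = 1 * 0.51 = 0.51

0.510000


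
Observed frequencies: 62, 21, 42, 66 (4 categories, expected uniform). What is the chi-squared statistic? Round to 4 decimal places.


chi2 = sum((O-E)^2/E), E = total/4
total = 191, E = 191/4 = 47.75
(62 - 47.75)^2 / 47.75 = 203.0625 / 47.75 = 3249/764 ≈ 4.252618
(21 - 47.75)^2 / 47.75 = 715.5625 / 47.75 = 11449/764 ≈ 14.985602
(42 - 47.75)^2 / 47.75 = 33.0625 / 47.75 = 529/764 ≈ 0.692408
(66 - 47.75)^2 / 47.75 = 333.0625 / 47.75 = 5329/764 ≈ 6.975131
chi2 = 5139/191 ≈ 26.905759

26.9058


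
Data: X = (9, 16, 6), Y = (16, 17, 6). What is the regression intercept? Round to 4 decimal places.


a = ybar - b*xbar, where b = sum((xi-xbar)(yi-ybar)) / sum((xi-xbar)^2)
n = 3, xbar = 31/3 ≈ 10.333333, ybar = 39/3 = 13
Sxy = sum((xi-xbar)(yi-ybar)) = 49
Sxx = sum((xi-xbar)^2) = 158/3 ≈ 52.666667
b = Sxy / Sxx = 147/158 ≈ 0.930380
a = 13 - 0.930380 * 10.333333 = 535/158 ≈ 3.386076

3.3861


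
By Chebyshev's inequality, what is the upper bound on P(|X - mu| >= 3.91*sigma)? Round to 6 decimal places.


P <= 1/k^2
k^2 = 3.91^2 = 15.2881
1/k^2 = 1 / 15.2881 ≈ 0.06541035

0.065410


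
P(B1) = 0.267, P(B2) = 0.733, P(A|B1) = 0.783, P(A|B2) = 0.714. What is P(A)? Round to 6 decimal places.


P(A) = P(A|B1)*P(B1) + P(A|B2)*P(B2)
P(A|B1)*P(B1) = 0.783 * 0.267 = 0.209061
P(A|B2)*P(B2) = 0.714 * 0.733 = 0.523362
P(A) = 0.209061 + 0.523362 = 0.732423

0.732423


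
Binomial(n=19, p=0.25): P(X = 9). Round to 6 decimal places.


P = C(n,k) * p^k * (1-p)^(n-k)
C(19,9) = 92378
p^k = 0.25^9 ≈ 0.000003814697
(1-p)^(n-k) = 0.75^10 ≈ 0.05631351
P = 92378 * 0.000003814697 * 0.05631351 ≈ 0.019845

0.019845


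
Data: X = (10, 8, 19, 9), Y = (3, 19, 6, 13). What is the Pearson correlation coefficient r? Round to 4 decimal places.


r = sum((xi-xbar)(yi-ybar)) / sqrt(sum((xi-xbar)^2) * sum((yi-ybar)^2))
n = 4, xbar = 46/4 = 11.5, ybar = 41/4 = 10.25
Sxy = sum((xi-xbar)(yi-ybar)) = -58.5
Sxx = sum((xi-xbar)^2) = 77
Syy = sum((yi-ybar)^2) = 154.75
sqrt(Sxx*Syy) ≈ 109.159287
r = Sxy / sqrt(Sxx*Syy) = -58.5 / 109.159287 ≈ -0.535914

-0.5359


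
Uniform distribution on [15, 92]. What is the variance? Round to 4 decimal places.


Var = (b-a)^2 / 12
(b-a)^2 = (92 - 15)^2 = 5929
Var = 5929/12 ≈ 494.083333

494.0833


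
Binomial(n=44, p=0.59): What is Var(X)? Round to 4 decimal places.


Var = n*p*(1-p) = 44 * 0.59 * 0.41 = 10.6436

10.6436


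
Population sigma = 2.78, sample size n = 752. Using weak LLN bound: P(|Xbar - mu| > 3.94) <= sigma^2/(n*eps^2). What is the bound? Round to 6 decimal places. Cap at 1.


bound = min(1, sigma^2/(n*eps^2))
sigma^2 = 2.78^2 = 7.7284
n*eps^2 = 752 * 3.94^2 = 752 * 15.5236 = 11673.7472
sigma^2/(n*eps^2) = 7.7284 / 11673.7472 ≈ 0.00066203

0.000662


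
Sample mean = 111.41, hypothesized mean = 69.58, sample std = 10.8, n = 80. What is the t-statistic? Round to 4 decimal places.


t = (xbar - mu0) / (s/sqrt(n))
xbar - mu0 = 111.41 - 69.58 = 41.83
sqrt(80) ≈ 8.94427191
s/sqrt(n) = 10.8 / 8.94427191 ≈ 1.20747671
t = 41.83 / 1.20747671 ≈ 34.642490

34.6425


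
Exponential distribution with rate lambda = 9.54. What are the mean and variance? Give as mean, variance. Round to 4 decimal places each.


mean = 1/lam, var = 1/lam^2
mean = 1 / 9.54 = 50/477 ≈ 0.104822
lam^2 = 9.54^2 = 91.0116
var = 1 / 91.0116 ≈ 0.010988

0.1048, 0.0110


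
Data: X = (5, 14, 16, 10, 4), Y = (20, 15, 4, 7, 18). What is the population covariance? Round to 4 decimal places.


Cov = (1/n)*sum((xi-xbar)(yi-ybar))
n = 5, xbar = 49/5 = 9.8, ybar = 64/5 = 12.8
sum((xi-xbar)(yi-ybar)) = -111.2
Cov = -111.2 / 5 = -22.24

-22.2400


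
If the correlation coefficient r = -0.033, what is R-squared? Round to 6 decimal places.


R^2 = r^2 = (-0.033)^2 = 0.001089

0.001089


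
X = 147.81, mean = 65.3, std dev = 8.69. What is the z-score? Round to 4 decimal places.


z = (X - mu) / sigma
X - mu = 147.81 - 65.3 = 82.51
z = 82.51 / 8.69 = 8251/869 ≈ 9.494822

9.4948


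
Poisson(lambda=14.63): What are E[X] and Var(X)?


E[X] = Var(X) = lambda = 14.63

14.63, 14.63


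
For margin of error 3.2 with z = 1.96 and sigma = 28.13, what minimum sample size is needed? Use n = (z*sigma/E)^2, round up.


z*sigma/E = 1.96 * 28.13 / 3.2 = 17.229625
(z*sigma/E)^2 ≈ 296.859978
round up: n = 297

297


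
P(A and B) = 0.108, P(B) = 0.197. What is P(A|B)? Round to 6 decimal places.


P(A|B) = P(A and B) / P(B) = 0.108 / 0.197 = 108/197 ≈ 0.54822335

0.548223


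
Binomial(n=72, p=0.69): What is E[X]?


E[X] = n*p = 72 * 0.69 = 49.68

49.68


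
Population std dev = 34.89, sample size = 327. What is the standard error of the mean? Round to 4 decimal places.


SE = sigma / sqrt(n)
sqrt(327) ≈ 18.083141
SE = 34.89 / 18.083141 ≈ 1.929421

1.9294


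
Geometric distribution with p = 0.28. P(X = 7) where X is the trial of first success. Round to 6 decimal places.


P = (1-p)^(k-1) * p
(1-p)^(k-1) = 0.72^6 ≈ 0.1393141
P = 0.1393141 * 0.28 ≈ 0.03900794

0.039008


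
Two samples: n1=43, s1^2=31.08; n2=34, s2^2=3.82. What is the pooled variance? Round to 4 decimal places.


sp^2 = ((n1-1)*s1^2 + (n2-1)*s2^2)/(n1+n2-2)
(n1-1)*s1^2 = 42 * 31.08 = 1305.36
(n2-1)*s2^2 = 33 * 3.82 = 126.06
numerator = 1305.36 + 126.06 = 1431.42
n1+n2-2 = 75
sp^2 = 1431.42 / 75 = 19.0856

19.0856


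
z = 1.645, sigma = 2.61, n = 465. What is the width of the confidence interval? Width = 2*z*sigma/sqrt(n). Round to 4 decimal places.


width = 2*z*sigma/sqrt(n)
2*z*sigma = 2 * 1.645 * 2.61 = 8.5869
sqrt(465) ≈ 21.563859
width = 8.5869 / 21.563859 ≈ 0.398208

0.3982


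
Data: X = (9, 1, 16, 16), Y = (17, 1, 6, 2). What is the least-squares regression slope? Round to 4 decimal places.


b = sum((xi-xbar)(yi-ybar)) / sum((xi-xbar)^2)
n = 4, xbar = 42/4 = 10.5, ybar = 26/4 = 6.5
Sxy = sum((xi-xbar)(yi-ybar)) = 9
Sxx = sum((xi-xbar)^2) = 153
b = Sxy / Sxx = 1/17 ≈ 0.058824

0.0588


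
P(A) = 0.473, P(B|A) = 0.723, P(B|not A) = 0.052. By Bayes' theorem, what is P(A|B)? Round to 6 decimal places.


P(A|B) = P(B|A)*P(A) / P(B), P(B) = P(B|A)*P(A) + P(B|not A)*P(not A)
P(B|A)*P(A) = 0.723 * 0.473 = 0.341979
P(B|not A)*P(not A) = 0.052 * 0.527 = 0.027404
P(B) = 0.341979 + 0.027404 = 0.369383
P(A|B) = 0.341979 / 0.369383 ≈ 0.92581142

0.925811


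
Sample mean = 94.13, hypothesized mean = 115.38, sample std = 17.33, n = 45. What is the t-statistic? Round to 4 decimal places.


t = (xbar - mu0) / (s/sqrt(n))
xbar - mu0 = 94.13 - 115.38 = -21.25
sqrt(45) ≈ 6.70820393
s/sqrt(n) = 17.33 / 6.70820393 ≈ 2.58340387
t = -21.25 / 2.58340387 ≈ -8.225582

-8.2256


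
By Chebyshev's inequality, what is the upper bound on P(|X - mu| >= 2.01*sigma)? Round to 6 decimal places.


P <= 1/k^2
k^2 = 2.01^2 = 4.0401
1/k^2 = 1 / 4.0401 ≈ 0.24751863

0.247519


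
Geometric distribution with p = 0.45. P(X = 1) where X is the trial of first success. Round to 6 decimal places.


P = (1-p)^(k-1) * p
(1-p)^(k-1) = 0.55^0 = 1
P = 1 * 0.45 = 0.45

0.450000


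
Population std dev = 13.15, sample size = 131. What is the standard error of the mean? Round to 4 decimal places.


SE = sigma / sqrt(n)
sqrt(131) ≈ 11.445523
SE = 13.15 / 11.445523 ≈ 1.148921

1.1489


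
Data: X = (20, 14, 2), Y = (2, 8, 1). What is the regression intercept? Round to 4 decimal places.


a = ybar - b*xbar, where b = sum((xi-xbar)(yi-ybar)) / sum((xi-xbar)^2)
n = 3, xbar = 36/3 = 12, ybar = 11/3 ≈ 3.666667
Sxy = sum((xi-xbar)(yi-ybar)) = 22
Sxx = sum((xi-xbar)^2) = 168
b = Sxy / Sxx = 11/84 ≈ 0.130952
a = 3.666667 - 0.130952 * 12 = 44/21 ≈ 2.095238

2.0952


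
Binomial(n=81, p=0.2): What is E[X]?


E[X] = n*p = 81 * 0.2 = 16.2

16.2


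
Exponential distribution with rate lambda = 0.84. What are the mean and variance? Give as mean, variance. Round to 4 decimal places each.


mean = 1/lam, var = 1/lam^2
mean = 1 / 0.84 = 25/21 ≈ 1.190476
lam^2 = 0.84^2 = 0.7056
var = 1 / 0.7056 = 625/441 ≈ 1.417234

1.1905, 1.4172


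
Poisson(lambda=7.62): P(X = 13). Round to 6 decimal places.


P = e^(-lam) * lam^k / k!
e^(-7.62) ≈ 0.0004905418
lam^k = 7.62^13 ≈ 292021365506.638149
k! = 13! = 6227020800
P = 0.0004905418 * 292021365506.638149 / 6227020800 ≈ 0.023004

0.023004


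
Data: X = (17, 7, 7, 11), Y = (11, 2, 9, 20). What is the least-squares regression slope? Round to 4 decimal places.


b = sum((xi-xbar)(yi-ybar)) / sum((xi-xbar)^2)
n = 4, xbar = 42/4 = 10.5, ybar = 42/4 = 10.5
Sxy = sum((xi-xbar)(yi-ybar)) = 43
Sxx = sum((xi-xbar)^2) = 67
b = Sxy / Sxx = 43/67 ≈ 0.641791

0.6418


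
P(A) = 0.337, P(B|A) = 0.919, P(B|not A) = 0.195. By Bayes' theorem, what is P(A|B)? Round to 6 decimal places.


P(A|B) = P(B|A)*P(A) / P(B), P(B) = P(B|A)*P(A) + P(B|not A)*P(not A)
P(B|A)*P(A) = 0.919 * 0.337 = 0.309703
P(B|not A)*P(not A) = 0.195 * 0.663 = 0.129285
P(B) = 0.309703 + 0.129285 = 0.438988
P(A|B) = 0.309703 / 0.438988 ≈ 0.70549309

0.705493


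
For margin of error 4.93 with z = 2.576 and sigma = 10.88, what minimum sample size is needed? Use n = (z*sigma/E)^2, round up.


z*sigma/E = 2.576 * 10.88 / 4.93 = 20608/3625 ≈ 5.684966
(z*sigma/E)^2 ≈ 32.318833
round up: n = 33

33


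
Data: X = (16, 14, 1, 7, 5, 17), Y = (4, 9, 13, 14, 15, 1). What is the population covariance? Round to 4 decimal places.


Cov = (1/n)*sum((xi-xbar)(yi-ybar))
n = 6, xbar = 60/6 = 10, ybar = 56/6 = 28/3 ≈ 9.333333
sum((xi-xbar)(yi-ybar)) = -167
Cov = -167 / 6 = -167/6 ≈ -27.833333

-27.8333


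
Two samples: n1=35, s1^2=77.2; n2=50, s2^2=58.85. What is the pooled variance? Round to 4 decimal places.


sp^2 = ((n1-1)*s1^2 + (n2-1)*s2^2)/(n1+n2-2)
(n1-1)*s1^2 = 34 * 77.2 = 2624.8
(n2-1)*s2^2 = 49 * 58.85 = 2883.65
numerator = 2624.8 + 2883.65 = 5508.45
n1+n2-2 = 83
sp^2 = 5508.45 / 83 = 110169/1660 ≈ 66.366867

66.3669


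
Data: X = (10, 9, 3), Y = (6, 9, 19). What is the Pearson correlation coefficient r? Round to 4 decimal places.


r = sum((xi-xbar)(yi-ybar)) / sqrt(sum((xi-xbar)^2) * sum((yi-ybar)^2))
n = 3, xbar = 22/3 ≈ 7.333333, ybar = 34/3 ≈ 11.333333
Sxy = sum((xi-xbar)(yi-ybar)) = -154/3 ≈ -51.333333
Sxx = sum((xi-xbar)^2) = 86/3 ≈ 28.666667
Syy = sum((yi-ybar)^2) = 278/3 ≈ 92.666667
sqrt(Sxx*Syy) ≈ 51.540707
r = Sxy / sqrt(Sxx*Syy) = -51.333333 / 51.540707 ≈ -0.995977

-0.9960


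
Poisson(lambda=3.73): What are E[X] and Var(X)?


E[X] = Var(X) = lambda = 3.73

3.73, 3.73


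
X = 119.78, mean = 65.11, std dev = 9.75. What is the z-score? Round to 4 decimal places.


z = (X - mu) / sigma
X - mu = 119.78 - 65.11 = 54.67
z = 54.67 / 9.75 = 5467/975 ≈ 5.607179

5.6072


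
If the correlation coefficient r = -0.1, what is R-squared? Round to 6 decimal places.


R^2 = r^2 = (-0.1)^2 = 0.01

0.010000


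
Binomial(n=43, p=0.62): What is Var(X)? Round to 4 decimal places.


Var = n*p*(1-p) = 43 * 0.62 * 0.38 = 10.1308

10.1308


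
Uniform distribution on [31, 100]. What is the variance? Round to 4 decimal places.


Var = (b-a)^2 / 12
(b-a)^2 = (100 - 31)^2 = 4761
Var = 4761/12 = 396.75

396.7500


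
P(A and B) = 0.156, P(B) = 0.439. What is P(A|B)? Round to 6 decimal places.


P(A|B) = P(A and B) / P(B) = 0.156 / 0.439 = 156/439 ≈ 0.35535308

0.355353


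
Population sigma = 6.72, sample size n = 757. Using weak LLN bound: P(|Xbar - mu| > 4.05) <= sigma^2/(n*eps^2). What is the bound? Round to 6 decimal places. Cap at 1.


bound = min(1, sigma^2/(n*eps^2))
sigma^2 = 6.72^2 = 45.1584
n*eps^2 = 757 * 4.05^2 = 757 * 16.4025 = 12416.6925
sigma^2/(n*eps^2) = 45.1584 / 12416.6925 ≈ 0.00363691

0.003637


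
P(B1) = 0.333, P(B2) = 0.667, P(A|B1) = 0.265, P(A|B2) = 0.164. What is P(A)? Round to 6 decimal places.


P(A) = P(A|B1)*P(B1) + P(A|B2)*P(B2)
P(A|B1)*P(B1) = 0.265 * 0.333 = 0.088245
P(A|B2)*P(B2) = 0.164 * 0.667 = 0.109388
P(A) = 0.088245 + 0.109388 = 0.197633

0.197633


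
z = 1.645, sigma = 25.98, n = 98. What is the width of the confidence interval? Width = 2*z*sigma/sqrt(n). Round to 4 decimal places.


width = 2*z*sigma/sqrt(n)
2*z*sigma = 2 * 1.645 * 25.98 = 85.4742
sqrt(98) ≈ 9.899495
width = 85.4742 / 9.899495 ≈ 8.634198

8.6342


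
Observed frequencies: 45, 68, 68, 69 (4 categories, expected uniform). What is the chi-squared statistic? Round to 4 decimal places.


chi2 = sum((O-E)^2/E), E = total/4
total = 250, E = 250/4 = 62.5
(45 - 62.5)^2 / 62.5 = 306.25 / 62.5 = 4.9
(68 - 62.5)^2 / 62.5 = 30.25 / 62.5 = 0.484
(68 - 62.5)^2 / 62.5 = 30.25 / 62.5 = 0.484
(69 - 62.5)^2 / 62.5 = 42.25 / 62.5 = 0.676
chi2 = 6.544

6.5440


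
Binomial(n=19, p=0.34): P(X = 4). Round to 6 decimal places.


P = C(n,k) * p^k * (1-p)^(n-k)
C(19,4) = 3876
p^k = 0.34^4 = 0.01336336
(1-p)^(n-k) = 0.66^15 ≈ 0.001964079
P = 3876 * 0.01336336 * 0.001964079 ≈ 0.101732

0.101732


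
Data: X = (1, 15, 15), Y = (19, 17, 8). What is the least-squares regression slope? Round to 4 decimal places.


b = sum((xi-xbar)(yi-ybar)) / sum((xi-xbar)^2)
n = 3, xbar = 31/3 ≈ 10.333333, ybar = 44/3 ≈ 14.666667
Sxy = sum((xi-xbar)(yi-ybar)) = -182/3 ≈ -60.666667
Sxx = sum((xi-xbar)^2) = 392/3 ≈ 130.666667
b = Sxy / Sxx = -13/28 ≈ -0.464286

-0.4643


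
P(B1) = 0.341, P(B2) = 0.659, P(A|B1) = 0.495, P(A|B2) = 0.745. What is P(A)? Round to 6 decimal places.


P(A) = P(A|B1)*P(B1) + P(A|B2)*P(B2)
P(A|B1)*P(B1) = 0.495 * 0.341 = 0.168795
P(A|B2)*P(B2) = 0.745 * 0.659 = 0.490955
P(A) = 0.168795 + 0.490955 = 0.65975

0.659750


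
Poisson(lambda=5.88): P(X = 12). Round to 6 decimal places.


P = e^(-lam) * lam^k / k!
e^(-5.88) ≈ 0.002794785
lam^k = 5.88^12 ≈ 1708157502.989705
k! = 12! = 479001600
P = 0.002794785 * 1708157502.989705 / 479001600 ≈ 0.009966

0.009966


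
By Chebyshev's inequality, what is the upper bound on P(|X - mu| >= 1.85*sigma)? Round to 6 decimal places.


P <= 1/k^2
k^2 = 1.85^2 = 3.4225
1/k^2 = 1 / 3.4225 = 400/1369 ≈ 0.29218408

0.292184


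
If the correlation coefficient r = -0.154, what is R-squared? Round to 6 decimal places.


R^2 = r^2 = (-0.154)^2 = 0.023716

0.023716


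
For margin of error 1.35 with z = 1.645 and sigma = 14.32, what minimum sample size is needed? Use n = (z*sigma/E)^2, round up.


z*sigma/E = 1.645 * 14.32 / 1.35 = 58891/3375 ≈ 17.449185
(z*sigma/E)^2 ≈ 304.474064
round up: n = 305

305


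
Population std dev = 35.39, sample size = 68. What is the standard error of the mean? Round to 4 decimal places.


SE = sigma / sqrt(n)
sqrt(68) ≈ 8.246211
SE = 35.39 / 8.246211 ≈ 4.291668

4.2917


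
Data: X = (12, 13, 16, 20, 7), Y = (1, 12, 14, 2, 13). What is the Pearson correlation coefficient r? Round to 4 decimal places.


r = sum((xi-xbar)(yi-ybar)) / sqrt(sum((xi-xbar)^2) * sum((yi-ybar)^2))
n = 5, xbar = 68/5 = 13.6, ybar = 42/5 = 8.4
Sxy = sum((xi-xbar)(yi-ybar)) = -48.2
Sxx = sum((xi-xbar)^2) = 93.2
Syy = sum((yi-ybar)^2) = 161.2
sqrt(Sxx*Syy) ≈ 122.571775
r = Sxy / sqrt(Sxx*Syy) = -48.2 / 122.571775 ≈ -0.393239

-0.3932


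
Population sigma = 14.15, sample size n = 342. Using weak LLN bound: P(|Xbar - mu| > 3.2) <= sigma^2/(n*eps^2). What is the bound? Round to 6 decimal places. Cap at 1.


bound = min(1, sigma^2/(n*eps^2))
sigma^2 = 14.15^2 = 200.2225
n*eps^2 = 342 * 3.2^2 = 342 * 10.24 = 3502.08
sigma^2/(n*eps^2) = 200.2225 / 3502.08 ≈ 0.05717245

0.057172


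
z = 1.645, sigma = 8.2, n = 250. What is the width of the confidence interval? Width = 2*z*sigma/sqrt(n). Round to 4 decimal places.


width = 2*z*sigma/sqrt(n)
2*z*sigma = 2 * 1.645 * 8.2 = 26.978
sqrt(250) ≈ 15.811388
width = 26.978 / 15.811388 ≈ 1.706239

1.7062


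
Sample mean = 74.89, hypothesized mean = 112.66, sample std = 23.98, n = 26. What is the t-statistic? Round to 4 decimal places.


t = (xbar - mu0) / (s/sqrt(n))
xbar - mu0 = 74.89 - 112.66 = -37.77
sqrt(26) ≈ 5.09901951
s/sqrt(n) = 23.98 / 5.09901951 ≈ 4.70286492
t = -37.77 / 4.70286492 ≈ -8.031275

-8.0313


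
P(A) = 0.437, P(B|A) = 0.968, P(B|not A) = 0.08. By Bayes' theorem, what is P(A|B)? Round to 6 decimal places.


P(A|B) = P(B|A)*P(A) / P(B), P(B) = P(B|A)*P(A) + P(B|not A)*P(not A)
P(B|A)*P(A) = 0.968 * 0.437 = 0.423016
P(B|not A)*P(not A) = 0.08 * 0.563 = 0.04504
P(B) = 0.423016 + 0.04504 = 0.468056
P(A|B) = 0.423016 / 0.468056 ≈ 0.90377220

0.903772


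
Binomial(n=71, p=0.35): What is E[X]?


E[X] = n*p = 71 * 0.35 = 24.85

24.85


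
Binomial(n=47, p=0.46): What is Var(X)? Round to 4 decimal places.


Var = n*p*(1-p) = 47 * 0.46 * 0.54 = 11.6748

11.6748


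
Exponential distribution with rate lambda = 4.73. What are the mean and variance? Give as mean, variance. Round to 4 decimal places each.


mean = 1/lam, var = 1/lam^2
mean = 1 / 4.73 = 100/473 ≈ 0.211416
lam^2 = 4.73^2 = 22.3729
var = 1 / 22.3729 ≈ 0.044697

0.2114, 0.0447


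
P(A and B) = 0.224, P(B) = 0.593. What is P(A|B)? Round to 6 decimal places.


P(A|B) = P(A and B) / P(B) = 0.224 / 0.593 = 224/593 ≈ 0.37774030

0.377740


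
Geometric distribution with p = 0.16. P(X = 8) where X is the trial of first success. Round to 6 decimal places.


P = (1-p)^(k-1) * p
(1-p)^(k-1) = 0.84^7 ≈ 0.2950903
P = 0.2950903 * 0.16 ≈ 0.04721446

0.047214


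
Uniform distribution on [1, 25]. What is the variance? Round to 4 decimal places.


Var = (b-a)^2 / 12
(b-a)^2 = (25 - 1)^2 = 576
Var = 576/12 = 48

48.0000


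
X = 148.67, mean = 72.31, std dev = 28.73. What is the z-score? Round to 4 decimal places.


z = (X - mu) / sigma
X - mu = 148.67 - 72.31 = 76.36
z = 76.36 / 28.73 = 7636/2873 ≈ 2.657849

2.6578


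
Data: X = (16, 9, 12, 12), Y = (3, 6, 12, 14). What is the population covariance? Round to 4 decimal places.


Cov = (1/n)*sum((xi-xbar)(yi-ybar))
n = 4, xbar = 49/4 = 12.25, ybar = 35/4 = 8.75
sum((xi-xbar)(yi-ybar)) = -14.75
Cov = -14.75 / 4 = -3.6875

-3.6875


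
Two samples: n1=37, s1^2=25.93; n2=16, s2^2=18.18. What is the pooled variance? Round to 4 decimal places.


sp^2 = ((n1-1)*s1^2 + (n2-1)*s2^2)/(n1+n2-2)
(n1-1)*s1^2 = 36 * 25.93 = 933.48
(n2-1)*s2^2 = 15 * 18.18 = 272.7
numerator = 933.48 + 272.7 = 1206.18
n1+n2-2 = 51
sp^2 = 1206.18 / 51 = 20103/850 ≈ 23.650588

23.6506


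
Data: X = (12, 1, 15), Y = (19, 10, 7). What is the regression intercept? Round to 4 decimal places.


a = ybar - b*xbar, where b = sum((xi-xbar)(yi-ybar)) / sum((xi-xbar)^2)
n = 3, xbar = 28/3 ≈ 9.333333, ybar = 36/3 = 12
Sxy = sum((xi-xbar)(yi-ybar)) = 7
Sxx = sum((xi-xbar)^2) = 326/3 ≈ 108.666667
b = Sxy / Sxx = 21/326 ≈ 0.064417
a = 12 - 0.064417 * 9.333333 = 1858/163 ≈ 11.398773

11.3988


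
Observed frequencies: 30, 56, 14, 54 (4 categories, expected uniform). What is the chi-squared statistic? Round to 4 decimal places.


chi2 = sum((O-E)^2/E), E = total/4
total = 154, E = 154/4 = 38.5
(30 - 38.5)^2 / 38.5 = 72.25 / 38.5 = 289/154 ≈ 1.876623
(56 - 38.5)^2 / 38.5 = 306.25 / 38.5 = 175/22 ≈ 7.954545
(14 - 38.5)^2 / 38.5 = 600.25 / 38.5 = 343/22 ≈ 15.590909
(54 - 38.5)^2 / 38.5 = 240.25 / 38.5 = 961/154 ≈ 6.240260
chi2 = 2438/77 ≈ 31.662338

31.6623


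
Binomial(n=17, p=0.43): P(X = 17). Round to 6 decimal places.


P = C(n,k) * p^k * (1-p)^(n-k)
C(17,17) = 1
p^k = 0.43^17 ≈ 0.0000005874403
(1-p)^(n-k) = 0.57^0 = 1
P = 1 * 0.0000005874403 * 1 ≈ 0.000001

0.000001


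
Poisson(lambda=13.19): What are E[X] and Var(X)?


E[X] = Var(X) = lambda = 13.19

13.19, 13.19


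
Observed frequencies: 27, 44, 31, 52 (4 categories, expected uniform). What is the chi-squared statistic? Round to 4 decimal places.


chi2 = sum((O-E)^2/E), E = total/4
total = 154, E = 154/4 = 38.5
(27 - 38.5)^2 / 38.5 = 132.25 / 38.5 = 529/154 ≈ 3.435065
(44 - 38.5)^2 / 38.5 = 30.25 / 38.5 = 11/14 ≈ 0.785714
(31 - 38.5)^2 / 38.5 = 56.25 / 38.5 = 225/154 ≈ 1.461039
(52 - 38.5)^2 / 38.5 = 182.25 / 38.5 = 729/154 ≈ 4.733766
chi2 = 802/77 ≈ 10.415584

10.4156


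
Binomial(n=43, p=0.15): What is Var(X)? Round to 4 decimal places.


Var = n*p*(1-p) = 43 * 0.15 * 0.85 = 5.4825

5.4825


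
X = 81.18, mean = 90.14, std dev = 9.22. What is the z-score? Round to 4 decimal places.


z = (X - mu) / sigma
X - mu = 81.18 - 90.14 = -8.96
z = -8.96 / 9.22 = -448/461 ≈ -0.971800

-0.9718


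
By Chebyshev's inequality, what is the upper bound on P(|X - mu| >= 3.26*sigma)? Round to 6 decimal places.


P <= 1/k^2
k^2 = 3.26^2 = 10.6276
1/k^2 = 1 / 10.6276 ≈ 0.09409462

0.094095


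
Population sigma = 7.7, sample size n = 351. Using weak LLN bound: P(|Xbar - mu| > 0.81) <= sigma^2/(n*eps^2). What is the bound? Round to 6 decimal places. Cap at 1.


bound = min(1, sigma^2/(n*eps^2))
sigma^2 = 7.7^2 = 59.29
n*eps^2 = 351 * 0.81^2 = 351 * 0.6561 = 230.2911
sigma^2/(n*eps^2) = 59.29 / 230.2911 ≈ 0.25745676

0.257457


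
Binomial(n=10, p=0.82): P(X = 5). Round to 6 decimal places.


P = C(n,k) * p^k * (1-p)^(n-k)
C(10,5) = 252
p^k = 0.82^5 ≈ 0.3707398
(1-p)^(n-k) = 0.18^5 = 0.0001889568
P = 252 * 0.3707398 * 0.0001889568 ≈ 0.017654

0.017654


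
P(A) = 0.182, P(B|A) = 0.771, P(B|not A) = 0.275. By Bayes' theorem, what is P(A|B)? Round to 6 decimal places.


P(A|B) = P(B|A)*P(A) / P(B), P(B) = P(B|A)*P(A) + P(B|not A)*P(not A)
P(B|A)*P(A) = 0.771 * 0.182 = 0.140322
P(B|not A)*P(not A) = 0.275 * 0.818 = 0.22495
P(B) = 0.140322 + 0.22495 = 0.365272
P(A|B) = 0.140322 / 0.365272 ≈ 0.38415756

0.384158


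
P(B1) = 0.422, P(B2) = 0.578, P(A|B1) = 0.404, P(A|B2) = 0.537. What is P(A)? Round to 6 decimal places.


P(A) = P(A|B1)*P(B1) + P(A|B2)*P(B2)
P(A|B1)*P(B1) = 0.404 * 0.422 = 0.170488
P(A|B2)*P(B2) = 0.537 * 0.578 = 0.310386
P(A) = 0.170488 + 0.310386 = 0.480874

0.480874


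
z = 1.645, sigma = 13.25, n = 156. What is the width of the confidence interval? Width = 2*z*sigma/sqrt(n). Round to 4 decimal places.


width = 2*z*sigma/sqrt(n)
2*z*sigma = 2 * 1.645 * 13.25 = 43.5925
sqrt(156) ≈ 12.489996
width = 43.5925 / 12.489996 ≈ 3.490193

3.4902


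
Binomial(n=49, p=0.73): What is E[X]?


E[X] = n*p = 49 * 0.73 = 35.77

35.77


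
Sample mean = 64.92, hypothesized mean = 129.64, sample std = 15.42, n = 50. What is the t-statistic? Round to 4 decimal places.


t = (xbar - mu0) / (s/sqrt(n))
xbar - mu0 = 64.92 - 129.64 = -64.72
sqrt(50) ≈ 7.07106781
s/sqrt(n) = 15.42 / 7.07106781 ≈ 2.18071731
t = -64.72 / 2.18071731 ≈ -29.678308

-29.6783


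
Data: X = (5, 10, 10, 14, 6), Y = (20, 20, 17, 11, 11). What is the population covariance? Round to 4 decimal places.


Cov = (1/n)*sum((xi-xbar)(yi-ybar))
n = 5, xbar = 45/5 = 9, ybar = 79/5 = 15.8
sum((xi-xbar)(yi-ybar)) = -21
Cov = -21 / 5 = -4.2

-4.2000


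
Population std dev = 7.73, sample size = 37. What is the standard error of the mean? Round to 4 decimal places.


SE = sigma / sqrt(n)
sqrt(37) ≈ 6.082763
SE = 7.73 / 6.082763 ≈ 1.270804

1.2708


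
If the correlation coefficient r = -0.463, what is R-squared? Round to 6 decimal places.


R^2 = r^2 = (-0.463)^2 = 0.214369

0.214369


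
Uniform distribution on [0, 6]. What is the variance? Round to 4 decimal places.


Var = (b-a)^2 / 12
(b-a)^2 = (6 - 0)^2 = 36
Var = 36/12 = 3

3.0000


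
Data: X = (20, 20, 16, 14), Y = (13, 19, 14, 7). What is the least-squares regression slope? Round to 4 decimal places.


b = sum((xi-xbar)(yi-ybar)) / sum((xi-xbar)^2)
n = 4, xbar = 70/4 = 17.5, ybar = 53/4 = 13.25
Sxy = sum((xi-xbar)(yi-ybar)) = 34.5
Sxx = sum((xi-xbar)^2) = 27
b = Sxy / Sxx = 23/18 ≈ 1.277778

1.2778


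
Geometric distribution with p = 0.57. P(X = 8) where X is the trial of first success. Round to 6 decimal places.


P = (1-p)^(k-1) * p
(1-p)^(k-1) = 0.43^7 ≈ 0.002718186
P = 0.002718186 * 0.57 ≈ 0.001549366

0.001549


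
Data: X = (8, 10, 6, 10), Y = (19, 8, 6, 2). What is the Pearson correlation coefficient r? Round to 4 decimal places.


r = sum((xi-xbar)(yi-ybar)) / sqrt(sum((xi-xbar)^2) * sum((yi-ybar)^2))
n = 4, xbar = 34/4 = 8.5, ybar = 35/4 = 8.75
Sxy = sum((xi-xbar)(yi-ybar)) = -9.5
Sxx = sum((xi-xbar)^2) = 11
Syy = sum((yi-ybar)^2) = 158.75
sqrt(Sxx*Syy) ≈ 41.788156
r = Sxy / sqrt(Sxx*Syy) = -9.5 / 41.788156 ≈ -0.227337

-0.2273


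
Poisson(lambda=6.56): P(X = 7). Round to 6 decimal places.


P = e^(-lam) * lam^k / k!
e^(-6.56) ≈ 0.001415886
lam^k = 6.56^7 ≈ 522789.523172
k! = 7! = 5040
P = 0.001415886 * 522789.523172 / 5040 ≈ 0.146867

0.146867


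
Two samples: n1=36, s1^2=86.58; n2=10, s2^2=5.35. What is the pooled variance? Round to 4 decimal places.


sp^2 = ((n1-1)*s1^2 + (n2-1)*s2^2)/(n1+n2-2)
(n1-1)*s1^2 = 35 * 86.58 = 3030.3
(n2-1)*s2^2 = 9 * 5.35 = 48.15
numerator = 3030.3 + 48.15 = 3078.45
n1+n2-2 = 44
sp^2 = 3078.45 / 44 = 61569/880 ≈ 69.964773

69.9648


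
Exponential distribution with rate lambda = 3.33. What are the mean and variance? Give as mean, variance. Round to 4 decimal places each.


mean = 1/lam, var = 1/lam^2
mean = 1 / 3.33 = 100/333 ≈ 0.300300
lam^2 = 3.33^2 = 11.0889
var = 1 / 11.0889 ≈ 0.090180

0.3003, 0.0902


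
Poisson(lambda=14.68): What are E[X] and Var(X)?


E[X] = Var(X) = lambda = 14.68

14.68, 14.68


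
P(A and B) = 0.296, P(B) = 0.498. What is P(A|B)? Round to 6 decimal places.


P(A|B) = P(A and B) / P(B) = 0.296 / 0.498 = 148/249 ≈ 0.59437751

0.594378


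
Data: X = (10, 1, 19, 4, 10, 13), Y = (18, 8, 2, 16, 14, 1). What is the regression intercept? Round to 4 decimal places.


a = ybar - b*xbar, where b = sum((xi-xbar)(yi-ybar)) / sum((xi-xbar)^2)
n = 6, xbar = 57/6 = 9.5, ybar = 59/6 ≈ 9.833333
Sxy = sum((xi-xbar)(yi-ybar)) = -117.5
Sxx = sum((xi-xbar)^2) = 205.5
b = Sxy / Sxx = -235/411 ≈ -0.571776
a = 9.833333 - (-0.571776) * 9.5 = 6274/411 ≈ 15.265207

15.2652


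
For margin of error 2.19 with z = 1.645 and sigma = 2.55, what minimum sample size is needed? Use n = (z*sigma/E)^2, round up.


z*sigma/E = 1.645 * 2.55 / 2.19 = 5593/2920 ≈ 1.915411
(z*sigma/E)^2 ≈ 3.668799
round up: n = 4

4


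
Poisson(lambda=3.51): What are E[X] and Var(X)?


E[X] = Var(X) = lambda = 3.51

3.51, 3.51


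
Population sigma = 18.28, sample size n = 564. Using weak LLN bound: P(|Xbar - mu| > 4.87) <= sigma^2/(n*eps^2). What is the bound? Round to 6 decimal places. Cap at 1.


bound = min(1, sigma^2/(n*eps^2))
sigma^2 = 18.28^2 = 334.1584
n*eps^2 = 564 * 4.87^2 = 564 * 23.7169 = 13376.3316
sigma^2/(n*eps^2) = 334.1584 / 13376.3316 ≈ 0.02498132

0.024981


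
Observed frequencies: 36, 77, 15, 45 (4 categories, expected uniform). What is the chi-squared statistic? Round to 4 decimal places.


chi2 = sum((O-E)^2/E), E = total/4
total = 173, E = 173/4 = 43.25
(36 - 43.25)^2 / 43.25 = 52.5625 / 43.25 = 841/692 ≈ 1.215318
(77 - 43.25)^2 / 43.25 = 1139.0625 / 43.25 = 18225/692 ≈ 26.336705
(15 - 43.25)^2 / 43.25 = 798.0625 / 43.25 = 12769/692 ≈ 18.452312
(45 - 43.25)^2 / 43.25 = 3.0625 / 43.25 = 49/692 ≈ 0.070809
chi2 = 7971/173 ≈ 46.075145

46.0751


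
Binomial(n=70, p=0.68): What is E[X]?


E[X] = n*p = 70 * 0.68 = 47.6

47.6


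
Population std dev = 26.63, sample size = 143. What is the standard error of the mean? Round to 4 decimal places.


SE = sigma / sqrt(n)
sqrt(143) ≈ 11.958261
SE = 26.63 / 11.958261 ≈ 2.226912

2.2269


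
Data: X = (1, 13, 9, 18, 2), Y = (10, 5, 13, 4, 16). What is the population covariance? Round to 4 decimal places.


Cov = (1/n)*sum((xi-xbar)(yi-ybar))
n = 5, xbar = 43/5 = 8.6, ybar = 48/5 = 9.6
sum((xi-xbar)(yi-ybar)) = -116.8
Cov = -116.8 / 5 = -23.36

-23.3600


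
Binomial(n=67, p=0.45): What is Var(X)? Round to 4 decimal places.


Var = n*p*(1-p) = 67 * 0.45 * 0.55 = 16.5825

16.5825


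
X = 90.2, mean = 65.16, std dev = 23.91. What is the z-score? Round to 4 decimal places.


z = (X - mu) / sigma
X - mu = 90.2 - 65.16 = 25.04
z = 25.04 / 23.91 = 2504/2391 ≈ 1.047261

1.0473


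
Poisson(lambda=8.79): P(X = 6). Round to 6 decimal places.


P = e^(-lam) * lam^k / k!
e^(-8.79) ≈ 0.0001522480
lam^k = 8.79^6 ≈ 461246.677096
k! = 6! = 720
P = 0.0001522480 * 461246.677096 / 720 ≈ 0.097533

0.097533


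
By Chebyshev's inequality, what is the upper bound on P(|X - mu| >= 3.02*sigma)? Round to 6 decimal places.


P <= 1/k^2
k^2 = 3.02^2 = 9.1204
1/k^2 = 1 / 9.1204 ≈ 0.10964431

0.109644


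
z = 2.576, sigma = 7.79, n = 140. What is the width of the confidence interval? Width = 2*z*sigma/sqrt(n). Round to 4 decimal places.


width = 2*z*sigma/sqrt(n)
2*z*sigma = 2 * 2.576 * 7.79 = 40.13408
sqrt(140) ≈ 11.832160
width = 40.13408 / 11.832160 ≈ 3.391949

3.3919


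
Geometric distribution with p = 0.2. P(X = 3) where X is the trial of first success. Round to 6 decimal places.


P = (1-p)^(k-1) * p
(1-p)^(k-1) = 0.8^2 = 0.64
P = 0.64 * 0.2 = 0.128

0.128000


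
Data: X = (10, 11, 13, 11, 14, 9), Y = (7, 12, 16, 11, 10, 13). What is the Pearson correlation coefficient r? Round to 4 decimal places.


r = sum((xi-xbar)(yi-ybar)) / sqrt(sum((xi-xbar)^2) * sum((yi-ybar)^2))
n = 6, xbar = 68/6 = 34/3 ≈ 11.333333, ybar = 69/6 = 11.5
Sxy = sum((xi-xbar)(yi-ybar)) = 6
Sxx = sum((xi-xbar)^2) = 52/3 ≈ 17.333333
Syy = sum((yi-ybar)^2) = 45.5
sqrt(Sxx*Syy) ≈ 28.083210
r = Sxy / sqrt(Sxx*Syy) = 6 / 28.083210 ≈ 0.213651

0.2137


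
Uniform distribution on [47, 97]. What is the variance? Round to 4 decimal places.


Var = (b-a)^2 / 12
(b-a)^2 = (97 - 47)^2 = 2500
Var = 2500/12 ≈ 208.333333

208.3333


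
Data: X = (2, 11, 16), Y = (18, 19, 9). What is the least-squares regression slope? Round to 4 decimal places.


b = sum((xi-xbar)(yi-ybar)) / sum((xi-xbar)^2)
n = 3, xbar = 29/3 ≈ 9.666667, ybar = 46/3 ≈ 15.333333
Sxy = sum((xi-xbar)(yi-ybar)) = -167/3 ≈ -55.666667
Sxx = sum((xi-xbar)^2) = 302/3 ≈ 100.666667
b = Sxy / Sxx = -167/302 ≈ -0.552980

-0.5530


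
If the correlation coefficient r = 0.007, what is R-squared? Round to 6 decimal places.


R^2 = r^2 = (0.007)^2 = 0.000049

0.000049


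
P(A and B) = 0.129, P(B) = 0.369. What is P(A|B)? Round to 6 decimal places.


P(A|B) = P(A and B) / P(B) = 0.129 / 0.369 = 43/123 ≈ 0.34959350

0.349593


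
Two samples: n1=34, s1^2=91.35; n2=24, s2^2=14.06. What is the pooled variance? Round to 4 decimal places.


sp^2 = ((n1-1)*s1^2 + (n2-1)*s2^2)/(n1+n2-2)
(n1-1)*s1^2 = 33 * 91.35 = 3014.55
(n2-1)*s2^2 = 23 * 14.06 = 323.38
numerator = 3014.55 + 323.38 = 3337.93
n1+n2-2 = 56
sp^2 = 3337.93 / 56 = 333793/5600 ≈ 59.605893

59.6059


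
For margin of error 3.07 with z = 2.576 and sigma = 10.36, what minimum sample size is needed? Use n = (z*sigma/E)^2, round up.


z*sigma/E = 2.576 * 10.36 / 3.07 ≈ 8.692951
(z*sigma/E)^2 ≈ 75.567400
round up: n = 76

76


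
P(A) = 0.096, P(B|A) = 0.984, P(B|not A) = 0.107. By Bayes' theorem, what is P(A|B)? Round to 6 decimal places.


P(A|B) = P(B|A)*P(A) / P(B), P(B) = P(B|A)*P(A) + P(B|not A)*P(not A)
P(B|A)*P(A) = 0.984 * 0.096 = 0.094464
P(B|not A)*P(not A) = 0.107 * 0.904 = 0.096728
P(B) = 0.094464 + 0.096728 = 0.191192
P(A|B) = 0.094464 / 0.191192 ≈ 0.49407925

0.494079


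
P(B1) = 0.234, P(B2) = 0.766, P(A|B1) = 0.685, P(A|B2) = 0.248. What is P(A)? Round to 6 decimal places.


P(A) = P(A|B1)*P(B1) + P(A|B2)*P(B2)
P(A|B1)*P(B1) = 0.685 * 0.234 = 0.16029
P(A|B2)*P(B2) = 0.248 * 0.766 = 0.189968
P(A) = 0.16029 + 0.189968 = 0.350258

0.350258


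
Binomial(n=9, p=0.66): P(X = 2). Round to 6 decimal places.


P = C(n,k) * p^k * (1-p)^(n-k)
C(9,2) = 36
p^k = 0.66^2 = 0.4356
(1-p)^(n-k) = 0.34^7 ≈ 0.0005252335
P = 36 * 0.4356 * 0.0005252335 ≈ 0.008237

0.008237


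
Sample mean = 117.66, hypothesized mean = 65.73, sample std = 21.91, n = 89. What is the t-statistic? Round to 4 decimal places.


t = (xbar - mu0) / (s/sqrt(n))
xbar - mu0 = 117.66 - 65.73 = 51.93
sqrt(89) ≈ 9.43398113
s/sqrt(n) = 21.91 / 9.43398113 ≈ 2.32245536
t = 51.93 / 2.32245536 ≈ 22.359956

22.3600


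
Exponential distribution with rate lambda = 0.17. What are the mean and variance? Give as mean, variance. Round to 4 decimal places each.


mean = 1/lam, var = 1/lam^2
mean = 1 / 0.17 = 100/17 ≈ 5.882353
lam^2 = 0.17^2 = 0.0289
var = 1 / 0.0289 = 10000/289 ≈ 34.602076

5.8824, 34.6021


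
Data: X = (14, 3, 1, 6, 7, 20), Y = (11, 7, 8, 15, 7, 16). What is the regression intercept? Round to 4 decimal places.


a = ybar - b*xbar, where b = sum((xi-xbar)(yi-ybar)) / sum((xi-xbar)^2)
n = 6, xbar = 51/6 = 8.5, ybar = 64/6 = 32/3 ≈ 10.666667
Sxy = sum((xi-xbar)(yi-ybar)) = 98
Sxx = sum((xi-xbar)^2) = 257.5
b = Sxy / Sxx = 196/515 ≈ 0.380583
a = 10.666667 - 0.380583 * 8.5 = 11482/1545 ≈ 7.431715

7.4317


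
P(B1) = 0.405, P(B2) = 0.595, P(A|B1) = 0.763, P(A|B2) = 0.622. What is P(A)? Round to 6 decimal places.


P(A) = P(A|B1)*P(B1) + P(A|B2)*P(B2)
P(A|B1)*P(B1) = 0.763 * 0.405 = 0.309015
P(A|B2)*P(B2) = 0.622 * 0.595 = 0.37009
P(A) = 0.309015 + 0.37009 = 0.679105

0.679105


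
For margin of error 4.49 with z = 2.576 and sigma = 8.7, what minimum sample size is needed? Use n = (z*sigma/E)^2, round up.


z*sigma/E = 2.576 * 8.7 / 4.49 ≈ 4.991359
(z*sigma/E)^2 ≈ 24.913660
round up: n = 25

25


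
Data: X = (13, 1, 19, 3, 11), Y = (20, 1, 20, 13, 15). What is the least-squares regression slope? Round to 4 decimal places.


b = sum((xi-xbar)(yi-ybar)) / sum((xi-xbar)^2)
n = 5, xbar = 47/5 = 9.4, ybar = 69/5 = 13.8
Sxy = sum((xi-xbar)(yi-ybar)) = 196.4
Sxx = sum((xi-xbar)^2) = 219.2
b = Sxy / Sxx = 491/548 ≈ 0.895985

0.8960


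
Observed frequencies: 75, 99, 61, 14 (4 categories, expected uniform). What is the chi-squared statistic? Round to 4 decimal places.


chi2 = sum((O-E)^2/E), E = total/4
total = 249, E = 249/4 = 62.25
(75 - 62.25)^2 / 62.25 = 162.5625 / 62.25 = 867/332 ≈ 2.611446
(99 - 62.25)^2 / 62.25 = 1350.5625 / 62.25 = 7203/332 ≈ 21.695783
(61 - 62.25)^2 / 62.25 = 1.5625 / 62.25 = 25/996 ≈ 0.025100
(14 - 62.25)^2 / 62.25 = 2328.0625 / 62.25 = 37249/996 ≈ 37.398594
chi2 = 15371/249 ≈ 61.730924

61.7309


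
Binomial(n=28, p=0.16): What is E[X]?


E[X] = n*p = 28 * 0.16 = 4.48

4.48


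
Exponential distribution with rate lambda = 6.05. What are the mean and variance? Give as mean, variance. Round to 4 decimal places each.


mean = 1/lam, var = 1/lam^2
mean = 1 / 6.05 = 20/121 ≈ 0.165289
lam^2 = 6.05^2 = 36.6025
var = 1 / 36.6025 ≈ 0.027321

0.1653, 0.0273


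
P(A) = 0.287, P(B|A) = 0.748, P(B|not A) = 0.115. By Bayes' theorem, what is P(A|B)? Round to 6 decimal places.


P(A|B) = P(B|A)*P(A) / P(B), P(B) = P(B|A)*P(A) + P(B|not A)*P(not A)
P(B|A)*P(A) = 0.748 * 0.287 = 0.214676
P(B|not A)*P(not A) = 0.115 * 0.713 = 0.081995
P(B) = 0.214676 + 0.081995 = 0.296671
P(A|B) = 0.214676 / 0.296671 ≈ 0.72361640

0.723616
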